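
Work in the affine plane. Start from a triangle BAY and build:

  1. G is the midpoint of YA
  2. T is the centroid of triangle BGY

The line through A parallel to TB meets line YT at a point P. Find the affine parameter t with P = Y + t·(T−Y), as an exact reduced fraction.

t = 4

Set B = (0, 0), A = (1, 0), Y = (0, 1); any affine frame gives the same invariant.
1. G is the midpoint of YA ⇒ G = (1/2, 1/2)
2. T is the centroid of triangle BGY ⇒ T = (1/6, 1/2)
through A parallel to TB: direction (-1/6, -1/2); meets YT at P = (2/3, -1)
P = Y + t·(T−Y) with t = 4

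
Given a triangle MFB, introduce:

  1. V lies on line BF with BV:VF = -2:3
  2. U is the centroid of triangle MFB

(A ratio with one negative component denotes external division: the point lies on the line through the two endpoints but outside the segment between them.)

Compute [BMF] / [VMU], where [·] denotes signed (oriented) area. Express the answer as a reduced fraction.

[BMF]:[VMU] = 3/5

Set M = (0, 0), F = (1, 0), B = (0, 1); any affine frame gives the same invariant.
1. V lies on line BF with BV:VF = -2:3 ⇒ V = (-2, 3)
2. U is the centroid of triangle MFB ⇒ U = (1/3, 1/3)
2·[BMF] = 1, 2·[VMU] = 5/3
[BMF]:[VMU] = 1:5/3 = 3/5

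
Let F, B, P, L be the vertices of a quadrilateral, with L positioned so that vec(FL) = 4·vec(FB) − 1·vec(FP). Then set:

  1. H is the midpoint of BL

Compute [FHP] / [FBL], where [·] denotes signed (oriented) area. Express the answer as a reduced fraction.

Work in coordinates with F = (0, 0), B = (1, 0), P = (0, 1), L = (4, -1).
1. H is the midpoint of BL ⇒ H = (5/2, -1/2)
2·[FHP] = 5/2, 2·[FBL] = -1
[FHP]:[FBL] = 5/2:-1 = -5/2

[FHP]:[FBL] = -5/2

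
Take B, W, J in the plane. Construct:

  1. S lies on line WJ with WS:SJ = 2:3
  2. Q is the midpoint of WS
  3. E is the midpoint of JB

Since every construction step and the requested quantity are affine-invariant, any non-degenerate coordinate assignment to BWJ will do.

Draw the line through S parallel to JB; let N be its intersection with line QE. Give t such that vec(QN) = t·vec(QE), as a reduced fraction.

t = 1/4

Set B = (0, 0), W = (1, 0), J = (0, 1); any affine frame gives the same invariant.
1. S lies on line WJ with WS:SJ = 2:3 ⇒ S = (3/5, 2/5)
2. Q is the midpoint of WS ⇒ Q = (4/5, 1/5)
3. E is the midpoint of JB ⇒ E = (0, 1/2)
through S parallel to JB: direction (0, -1); meets QE at N = (3/5, 11/40)
N = Q + t·(E−Q) with t = 1/4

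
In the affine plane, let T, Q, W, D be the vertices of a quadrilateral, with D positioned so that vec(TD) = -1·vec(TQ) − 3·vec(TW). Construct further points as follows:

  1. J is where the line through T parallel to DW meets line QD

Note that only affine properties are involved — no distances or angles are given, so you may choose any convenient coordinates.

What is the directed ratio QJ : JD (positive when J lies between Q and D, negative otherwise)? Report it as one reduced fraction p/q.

Choose coordinates T = (0, 0), Q = (1, 0), W = (0, 1), D = (-1, -3).
1. J is where the line through T parallel to DW meets line QD ⇒ J = (-3/5, -12/5)
J = Q + t·(D−Q) with t = 4/5, so QJ:JD = t:(1−t) = 4/5:1/5

QJ:JD = 4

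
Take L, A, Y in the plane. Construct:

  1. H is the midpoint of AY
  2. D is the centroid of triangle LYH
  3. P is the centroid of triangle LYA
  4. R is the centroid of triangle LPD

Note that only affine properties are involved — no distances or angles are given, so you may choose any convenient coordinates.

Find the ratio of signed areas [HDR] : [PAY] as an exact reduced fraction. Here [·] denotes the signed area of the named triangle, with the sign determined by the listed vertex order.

[HDR]:[PAY] = 2/9

Assign L = (0, 0), A = (1, 0), Y = (0, 1) — the answer is frame-independent, so this choice is without loss of generality.
1. H is the midpoint of AY ⇒ H = (1/2, 1/2)
2. D is the centroid of triangle LYH ⇒ D = (1/6, 1/2)
3. P is the centroid of triangle LYA ⇒ P = (1/3, 1/3)
4. R is the centroid of triangle LPD ⇒ R = (1/6, 5/18)
2·[HDR] = 2/27, 2·[PAY] = 1/3
[HDR]:[PAY] = 2/27:1/3 = 2/9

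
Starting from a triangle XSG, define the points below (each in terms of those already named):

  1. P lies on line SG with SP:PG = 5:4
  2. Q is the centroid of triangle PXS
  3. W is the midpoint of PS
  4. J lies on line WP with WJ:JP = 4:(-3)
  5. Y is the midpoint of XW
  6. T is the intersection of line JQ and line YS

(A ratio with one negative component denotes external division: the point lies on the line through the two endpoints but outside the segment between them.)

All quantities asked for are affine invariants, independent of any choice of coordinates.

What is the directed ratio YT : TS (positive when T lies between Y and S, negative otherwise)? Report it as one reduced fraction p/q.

Assign X = (0, 0), S = (1, 0), G = (0, 1) — the answer is frame-independent, so this choice is without loss of generality.
1. P lies on line SG with SP:PG = 5:4 ⇒ P = (4/9, 5/9)
2. Q is the centroid of triangle PXS ⇒ Q = (13/27, 5/27)
3. W is the midpoint of PS ⇒ W = (13/18, 5/18)
4. J lies on line WP with WJ:JP = 4:(-3) ⇒ J = (-7/18, 25/18)
5. Y is the midpoint of XW ⇒ Y = (13/36, 5/36)
6. T is the intersection of line JQ and line YS ⇒ T = (137/252, 25/252)
T = Y + t·(S−Y) with t = 2/7, so YT:TS = t:(1−t) = 2/7:5/7

YT:TS = 2/5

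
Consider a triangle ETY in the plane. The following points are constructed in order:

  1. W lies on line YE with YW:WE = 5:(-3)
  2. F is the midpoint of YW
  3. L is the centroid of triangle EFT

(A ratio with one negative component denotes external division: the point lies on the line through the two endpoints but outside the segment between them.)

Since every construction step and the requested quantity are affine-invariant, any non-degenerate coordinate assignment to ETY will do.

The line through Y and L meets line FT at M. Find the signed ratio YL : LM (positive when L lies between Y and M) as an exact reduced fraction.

YL:LM = 14

Choose coordinates E = (0, 0), T = (1, 0), Y = (0, 1).
1. W lies on line YE with YW:WE = 5:(-3) ⇒ W = (0, -3/2)
2. F is the midpoint of YW ⇒ F = (0, -1/4)
3. L is the centroid of triangle EFT ⇒ L = (1/3, -1/12)
line YL meets FT at M = (5/14, -9/56)
L = Y + t·(M−Y) with t = 14/15, so YL:LM = 14/15:1/15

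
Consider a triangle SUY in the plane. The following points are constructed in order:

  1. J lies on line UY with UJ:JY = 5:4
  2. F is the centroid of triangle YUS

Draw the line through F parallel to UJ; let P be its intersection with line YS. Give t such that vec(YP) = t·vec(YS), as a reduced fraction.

Set S = (0, 0), U = (1, 0), Y = (0, 1); any affine frame gives the same invariant.
1. J lies on line UY with UJ:JY = 5:4 ⇒ J = (4/9, 5/9)
2. F is the centroid of triangle YUS ⇒ F = (1/3, 1/3)
through F parallel to UJ: direction (-5/9, 5/9); meets YS at P = (0, 2/3)
P = Y + t·(S−Y) with t = 1/3

t = 1/3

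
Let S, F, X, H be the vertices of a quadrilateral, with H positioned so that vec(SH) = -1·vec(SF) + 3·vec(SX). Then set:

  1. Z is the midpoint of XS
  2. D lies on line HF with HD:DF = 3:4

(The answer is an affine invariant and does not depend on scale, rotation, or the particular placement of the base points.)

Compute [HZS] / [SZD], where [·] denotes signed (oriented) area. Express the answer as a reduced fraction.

Choose coordinates S = (0, 0), F = (1, 0), X = (0, 1), H = (-1, 3).
1. Z is the midpoint of XS ⇒ Z = (0, 1/2)
2. D lies on line HF with HD:DF = 3:4 ⇒ D = (-1/7, 12/7)
2·[HZS] = -1/2, 2·[SZD] = 1/14
[HZS]:[SZD] = -1/2:1/14 = -7

[HZS]:[SZD] = -7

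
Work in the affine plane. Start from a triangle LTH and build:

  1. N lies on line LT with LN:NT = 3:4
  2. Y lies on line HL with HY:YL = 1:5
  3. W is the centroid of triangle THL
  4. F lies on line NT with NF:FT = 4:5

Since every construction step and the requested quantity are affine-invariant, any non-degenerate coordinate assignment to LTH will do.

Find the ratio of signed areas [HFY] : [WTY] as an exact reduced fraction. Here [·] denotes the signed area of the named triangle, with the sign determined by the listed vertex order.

[HFY]:[WTY] = -43/84

Choose coordinates L = (0, 0), T = (1, 0), H = (0, 1).
1. N lies on line LT with LN:NT = 3:4 ⇒ N = (3/7, 0)
2. Y lies on line HL with HY:YL = 1:5 ⇒ Y = (0, 5/6)
3. W is the centroid of triangle THL ⇒ W = (1/3, 1/3)
4. F lies on line NT with NF:FT = 4:5 ⇒ F = (43/63, 0)
2·[HFY] = -43/378, 2·[WTY] = 2/9
[HFY]:[WTY] = -43/378:2/9 = -43/84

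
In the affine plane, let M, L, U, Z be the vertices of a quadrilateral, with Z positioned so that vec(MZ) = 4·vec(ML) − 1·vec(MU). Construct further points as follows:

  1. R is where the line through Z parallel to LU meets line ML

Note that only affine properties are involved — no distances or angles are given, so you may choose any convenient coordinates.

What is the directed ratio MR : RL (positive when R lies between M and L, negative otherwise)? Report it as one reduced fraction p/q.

Assign M = (0, 0), L = (1, 0), U = (0, 1), Z = (4, -1) — the answer is frame-independent, so this choice is without loss of generality.
1. R is where the line through Z parallel to LU meets line ML ⇒ R = (3, 0)
R = M + t·(L−M) with t = 3, so MR:RL = t:(1−t) = 3:-2

MR:RL = -3/2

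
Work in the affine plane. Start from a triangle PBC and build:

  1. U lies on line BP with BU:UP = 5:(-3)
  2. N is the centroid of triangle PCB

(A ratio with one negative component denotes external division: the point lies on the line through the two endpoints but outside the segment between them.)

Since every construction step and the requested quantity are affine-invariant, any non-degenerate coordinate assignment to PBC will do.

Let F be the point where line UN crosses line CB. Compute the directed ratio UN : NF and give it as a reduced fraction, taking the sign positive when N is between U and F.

UN:NF = 13/2

Assign P = (0, 0), B = (1, 0), C = (0, 1) — the answer is frame-independent, so this choice is without loss of generality.
1. U lies on line BP with BU:UP = 5:(-3) ⇒ U = (-3/2, 0)
2. N is the centroid of triangle PCB ⇒ N = (1/3, 1/3)
line UN meets CB at F = (8/13, 5/13)
N = U + t·(F−U) with t = 13/15, so UN:NF = 13/15:2/15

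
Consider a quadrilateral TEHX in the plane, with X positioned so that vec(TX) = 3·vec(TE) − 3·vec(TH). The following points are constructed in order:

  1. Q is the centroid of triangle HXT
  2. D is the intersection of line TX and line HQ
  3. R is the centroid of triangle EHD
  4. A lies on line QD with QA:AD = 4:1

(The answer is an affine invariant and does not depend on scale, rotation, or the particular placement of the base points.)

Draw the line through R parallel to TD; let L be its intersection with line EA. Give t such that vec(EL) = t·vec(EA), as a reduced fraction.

t = 5/14

Set T = (0, 0), E = (1, 0), H = (0, 1), X = (3, -3); any affine frame gives the same invariant.
1. Q is the centroid of triangle HXT ⇒ Q = (1, -2/3)
2. D is the intersection of line TX and line HQ ⇒ D = (3/2, -3/2)
3. R is the centroid of triangle EHD ⇒ R = (5/6, -1/6)
4. A lies on line QD with QA:AD = 4:1 ⇒ A = (7/5, -4/3)
through R parallel to TD: direction (3/2, -3/2); meets EA at L = (8/7, -10/21)
L = E + t·(A−E) with t = 5/14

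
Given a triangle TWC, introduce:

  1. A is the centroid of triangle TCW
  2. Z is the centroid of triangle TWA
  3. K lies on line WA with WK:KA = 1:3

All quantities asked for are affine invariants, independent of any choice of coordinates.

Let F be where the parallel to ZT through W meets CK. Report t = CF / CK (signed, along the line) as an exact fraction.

t = 10/9

Set T = (0, 0), W = (1, 0), C = (0, 1); any affine frame gives the same invariant.
1. A is the centroid of triangle TCW ⇒ A = (1/3, 1/3)
2. Z is the centroid of triangle TWA ⇒ Z = (4/9, 1/9)
3. K lies on line WA with WK:KA = 1:3 ⇒ K = (5/6, 1/12)
through W parallel to ZT: direction (-4/9, -1/9); meets CK at F = (25/27, -1/54)
F = C + t·(K−C) with t = 10/9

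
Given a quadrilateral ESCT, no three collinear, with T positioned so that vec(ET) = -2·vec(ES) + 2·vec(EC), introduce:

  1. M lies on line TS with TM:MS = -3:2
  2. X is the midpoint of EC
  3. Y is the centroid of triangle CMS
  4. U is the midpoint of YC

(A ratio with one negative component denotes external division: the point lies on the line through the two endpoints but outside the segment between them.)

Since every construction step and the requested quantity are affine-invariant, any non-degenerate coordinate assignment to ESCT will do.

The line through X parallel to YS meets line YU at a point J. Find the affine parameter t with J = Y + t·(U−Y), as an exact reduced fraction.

Choose coordinates E = (0, 0), S = (1, 0), C = (0, 1), T = (-2, 2).
1. M lies on line TS with TM:MS = -3:2 ⇒ M = (7, -4)
2. X is the midpoint of EC ⇒ X = (0, 1/2)
3. Y is the centroid of triangle CMS ⇒ Y = (8/3, -1)
4. U is the midpoint of YC ⇒ U = (4/3, 0)
through X parallel to YS: direction (-5/3, 1); meets YU at J = (10/3, -3/2)
J = Y + t·(U−Y) with t = -1/2

t = -1/2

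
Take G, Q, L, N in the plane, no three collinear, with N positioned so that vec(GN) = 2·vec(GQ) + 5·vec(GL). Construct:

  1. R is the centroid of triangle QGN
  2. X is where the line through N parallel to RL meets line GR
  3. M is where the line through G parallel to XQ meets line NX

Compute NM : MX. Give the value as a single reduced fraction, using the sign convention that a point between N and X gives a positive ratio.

Set G = (0, 0), Q = (1, 0), L = (0, 1), N = (2, 5); any affine frame gives the same invariant.
1. R is the centroid of triangle QGN ⇒ R = (1, 5/3)
2. X is where the line through N parallel to RL meets line GR ⇒ X = (11/3, 55/9)
3. M is where the line through G parallel to XQ meets line NX ⇒ M = (88/39, 605/117)
M = N + t·(X−N) with t = 2/13, so NM:MX = t:(1−t) = 2/13:11/13

NM:MX = 2/11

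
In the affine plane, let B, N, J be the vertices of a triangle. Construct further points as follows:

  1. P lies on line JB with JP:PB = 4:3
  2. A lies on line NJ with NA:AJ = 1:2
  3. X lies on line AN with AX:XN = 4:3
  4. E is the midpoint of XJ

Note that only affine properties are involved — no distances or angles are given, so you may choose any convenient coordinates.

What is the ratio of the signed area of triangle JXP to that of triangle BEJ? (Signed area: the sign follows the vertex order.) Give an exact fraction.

Assign B = (0, 0), N = (1, 0), J = (0, 1) — the answer is frame-independent, so this choice is without loss of generality.
1. P lies on line JB with JP:PB = 4:3 ⇒ P = (0, 3/7)
2. A lies on line NJ with NA:AJ = 1:2 ⇒ A = (2/3, 1/3)
3. X lies on line AN with AX:XN = 4:3 ⇒ X = (6/7, 1/7)
4. E is the midpoint of XJ ⇒ E = (3/7, 4/7)
2·[JXP] = -24/49, 2·[BEJ] = 3/7
[JXP]:[BEJ] = -24/49:3/7 = -8/7

[JXP]:[BEJ] = -8/7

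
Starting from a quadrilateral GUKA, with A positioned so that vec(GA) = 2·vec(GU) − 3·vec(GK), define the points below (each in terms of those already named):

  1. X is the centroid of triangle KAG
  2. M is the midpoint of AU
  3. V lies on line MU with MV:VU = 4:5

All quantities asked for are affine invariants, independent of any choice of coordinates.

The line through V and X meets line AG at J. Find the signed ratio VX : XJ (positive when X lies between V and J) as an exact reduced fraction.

VX:XJ = 9/4

Work in coordinates with G = (0, 0), U = (1, 0), K = (0, 1), A = (2, -3).
1. X is the centroid of triangle KAG ⇒ X = (2/3, -2/3)
2. M is the midpoint of AU ⇒ M = (3/2, -3/2)
3. V lies on line MU with MV:VU = 4:5 ⇒ V = (23/18, -5/6)
line VX meets AG at J = (32/81, -16/27)
X = V + t·(J−V) with t = 9/13, so VX:XJ = 9/13:4/13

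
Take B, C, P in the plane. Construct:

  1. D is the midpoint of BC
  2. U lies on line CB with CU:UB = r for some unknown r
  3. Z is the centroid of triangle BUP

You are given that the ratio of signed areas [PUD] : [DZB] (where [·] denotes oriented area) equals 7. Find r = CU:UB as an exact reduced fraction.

r = -5/2

Choose coordinates B = (0, 0), C = (1, 0), P = (0, 1).
1. D is the midpoint of BC ⇒ D = (1/2, 0)
2. With CU:UB = r, write λ = r/(r+1) so U = C + λ·(B−C); U is affine-linear in λ
3. Z is the centroid of triangle BUP ⇒ Z is an affine combination of earlier points and hence also affine-linear in λ
Every point depending on U is an affine combination of U and λ-independent points, so each such coordinate is linear in λ; the λ² term in each signed area is a multiple of (B−C)×(B−C) = 0, so 2·[PUD] and 2·[DZB] are each linear in λ. Evaluating at λ=0 and λ=1:
  2·[PUD] = λ − 1/2,   2·[DZB] = 1/6
So [PUD]:[DZB] = (λ − 1/2) / (1/6). Setting this equal to 7:
  λ − 1/2 = 7·(1/6)  ⇒  λ = 5/3
Then r = λ/(1−λ) = (5/3)/(-2/3) = -5/2. Check: with r = -5/2, U = (-2/3, 0) and [PUD]:[DZB] = 7 as required.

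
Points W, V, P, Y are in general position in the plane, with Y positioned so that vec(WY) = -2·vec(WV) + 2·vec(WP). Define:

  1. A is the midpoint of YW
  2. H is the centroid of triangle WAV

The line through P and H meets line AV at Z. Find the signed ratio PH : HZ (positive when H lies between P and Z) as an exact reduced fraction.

PH:HZ = -4

Assign W = (0, 0), V = (1, 0), P = (0, 1), Y = (-2, 2) — the answer is frame-independent, so this choice is without loss of generality.
1. A is the midpoint of YW ⇒ A = (-1, 1)
2. H is the centroid of triangle WAV ⇒ H = (0, 1/3)
line PH meets AV at Z = (0, 1/2)
H = P + t·(Z−P) with t = 4/3, so PH:HZ = 4/3:-1/3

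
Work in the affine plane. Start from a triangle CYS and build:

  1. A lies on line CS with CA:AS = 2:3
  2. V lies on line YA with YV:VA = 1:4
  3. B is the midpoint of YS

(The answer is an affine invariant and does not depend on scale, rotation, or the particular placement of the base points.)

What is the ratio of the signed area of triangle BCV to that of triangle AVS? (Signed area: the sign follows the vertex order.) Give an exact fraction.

Choose coordinates C = (0, 0), Y = (1, 0), S = (0, 1).
1. A lies on line CS with CA:AS = 2:3 ⇒ A = (0, 2/5)
2. V lies on line YA with YV:VA = 1:4 ⇒ V = (4/5, 2/25)
3. B is the midpoint of YS ⇒ B = (1/2, 1/2)
2·[BCV] = 9/25, 2·[AVS] = 12/25
[BCV]:[AVS] = 9/25:12/25 = 3/4

[BCV]:[AVS] = 3/4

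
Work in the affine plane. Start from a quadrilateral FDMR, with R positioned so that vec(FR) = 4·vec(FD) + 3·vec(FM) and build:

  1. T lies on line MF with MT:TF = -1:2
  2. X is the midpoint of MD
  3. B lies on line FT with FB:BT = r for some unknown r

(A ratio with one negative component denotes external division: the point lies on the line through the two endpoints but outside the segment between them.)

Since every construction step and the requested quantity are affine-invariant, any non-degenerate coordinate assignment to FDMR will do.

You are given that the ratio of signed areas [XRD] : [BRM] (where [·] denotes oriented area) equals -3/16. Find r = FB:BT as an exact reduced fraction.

Set F = (0, 0), D = (1, 0), M = (0, 1), R = (4, 3); any affine frame gives the same invariant.
1. T lies on line MF with MT:TF = -1:2 ⇒ T = (0, 2)
2. X is the midpoint of MD ⇒ X = (1/2, 1/2)
3. With FB:BT = r, write λ = r/(r+1) so B = F + λ·(T−F); B is affine-linear in λ
Every point depending on B is an affine combination of B and λ-independent points, so each such coordinate is linear in λ; the λ² term in each signed area is a multiple of (T−F)×(T−F) = 0, so 2·[XRD] and 2·[BRM] are each linear in λ. Evaluating at λ=0 and λ=1:
  2·[XRD] = -3,   2·[BRM] = -8·λ + 4
So [XRD]:[BRM] = (-3) / (-8·λ + 4). Setting this equal to -3/16:
  -3 = -3/16·(-8·λ + 4)  ⇒  λ = -3/2
Then r = λ/(1−λ) = (-3/2)/(5/2) = -3/5. Check: with r = -3/5, B = (0, -3) and [XRD]:[BRM] = -3/16 as required.

r = -3/5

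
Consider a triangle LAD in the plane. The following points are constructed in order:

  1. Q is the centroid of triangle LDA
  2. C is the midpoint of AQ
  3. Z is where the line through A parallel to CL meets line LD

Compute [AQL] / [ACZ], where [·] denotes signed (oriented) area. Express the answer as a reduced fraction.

Choose coordinates L = (0, 0), A = (1, 0), D = (0, 1).
1. Q is the centroid of triangle LDA ⇒ Q = (1/3, 1/3)
2. C is the midpoint of AQ ⇒ C = (2/3, 1/6)
3. Z is where the line through A parallel to CL meets line LD ⇒ Z = (0, -1/4)
2·[AQL] = 1/3, 2·[ACZ] = 1/4
[AQL]:[ACZ] = 1/3:1/4 = 4/3

[AQL]:[ACZ] = 4/3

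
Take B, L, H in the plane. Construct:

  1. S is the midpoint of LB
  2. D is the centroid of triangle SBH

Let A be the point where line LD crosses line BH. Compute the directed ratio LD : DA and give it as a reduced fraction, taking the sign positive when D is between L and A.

Work in coordinates with B = (0, 0), L = (1, 0), H = (0, 1).
1. S is the midpoint of LB ⇒ S = (1/2, 0)
2. D is the centroid of triangle SBH ⇒ D = (1/6, 1/3)
line LD meets BH at A = (0, 2/5)
D = L + t·(A−L) with t = 5/6, so LD:DA = 5/6:1/6

LD:DA = 5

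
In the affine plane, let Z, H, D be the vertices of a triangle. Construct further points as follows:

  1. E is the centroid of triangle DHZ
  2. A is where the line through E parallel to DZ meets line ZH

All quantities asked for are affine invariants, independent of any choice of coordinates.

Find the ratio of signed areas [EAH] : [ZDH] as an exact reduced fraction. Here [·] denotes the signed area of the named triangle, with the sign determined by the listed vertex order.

Choose coordinates Z = (0, 0), H = (1, 0), D = (0, 1).
1. E is the centroid of triangle DHZ ⇒ E = (1/3, 1/3)
2. A is where the line through E parallel to DZ meets line ZH ⇒ A = (1/3, 0)
2·[EAH] = 2/9, 2·[ZDH] = -1
[EAH]:[ZDH] = 2/9:-1 = -2/9

[EAH]:[ZDH] = -2/9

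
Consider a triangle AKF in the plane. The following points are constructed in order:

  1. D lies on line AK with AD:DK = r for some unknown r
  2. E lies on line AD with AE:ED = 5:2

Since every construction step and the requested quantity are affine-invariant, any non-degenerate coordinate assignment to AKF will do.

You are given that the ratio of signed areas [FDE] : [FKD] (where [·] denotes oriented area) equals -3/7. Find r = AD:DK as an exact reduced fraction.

r = -3/2

Assign A = (0, 0), K = (1, 0), F = (0, 1) — the answer is frame-independent, so this choice is without loss of generality.
1. With AD:DK = r, write λ = r/(r+1) so D = A + λ·(K−A); D is affine-linear in λ
2. E lies on line AD with AE:ED = 5:2 ⇒ E is an affine combination of earlier points and hence also affine-linear in λ
Every point depending on D is an affine combination of D and λ-independent points, so each such coordinate is linear in λ; the λ² term in each signed area is a multiple of (K−A)×(K−A) = 0, so 2·[FDE] and 2·[FKD] are each linear in λ. Evaluating at λ=0 and λ=1:
  2·[FDE] = -2/7·λ,   2·[FKD] = λ − 1
So [FDE]:[FKD] = (-2/7·λ) / (λ − 1). Setting this equal to -3/7:
  -2/7·λ = -3/7·(λ − 1)  ⇒  λ = 3
Then r = λ/(1−λ) = (3)/(-2) = -3/2. Check: with r = -3/2, D = (3, 0) and [FDE]:[FKD] = -3/7 as required.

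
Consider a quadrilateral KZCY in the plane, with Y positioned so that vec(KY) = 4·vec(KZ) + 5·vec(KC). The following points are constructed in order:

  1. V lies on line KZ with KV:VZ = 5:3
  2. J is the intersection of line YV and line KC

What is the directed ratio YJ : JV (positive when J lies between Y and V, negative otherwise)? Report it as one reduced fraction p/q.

Assign K = (0, 0), Z = (1, 0), C = (0, 1), Y = (4, 5) — the answer is frame-independent, so this choice is without loss of generality.
1. V lies on line KZ with KV:VZ = 5:3 ⇒ V = (5/8, 0)
2. J is the intersection of line YV and line KC ⇒ J = (0, -25/27)
J = Y + t·(V−Y) with t = 32/27, so YJ:JV = t:(1−t) = 32/27:-5/27

YJ:JV = -32/5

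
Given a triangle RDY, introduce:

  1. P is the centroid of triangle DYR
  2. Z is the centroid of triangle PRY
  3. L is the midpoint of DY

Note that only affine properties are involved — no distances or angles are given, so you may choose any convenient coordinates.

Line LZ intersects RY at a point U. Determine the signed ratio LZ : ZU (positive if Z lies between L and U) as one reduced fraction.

LZ:ZU = 7/2

Work in coordinates with R = (0, 0), D = (1, 0), Y = (0, 1).
1. P is the centroid of triangle DYR ⇒ P = (1/3, 1/3)
2. Z is the centroid of triangle PRY ⇒ Z = (1/9, 4/9)
3. L is the midpoint of DY ⇒ L = (1/2, 1/2)
line LZ meets RY at U = (0, 3/7)
Z = L + t·(U−L) with t = 7/9, so LZ:ZU = 7/9:2/9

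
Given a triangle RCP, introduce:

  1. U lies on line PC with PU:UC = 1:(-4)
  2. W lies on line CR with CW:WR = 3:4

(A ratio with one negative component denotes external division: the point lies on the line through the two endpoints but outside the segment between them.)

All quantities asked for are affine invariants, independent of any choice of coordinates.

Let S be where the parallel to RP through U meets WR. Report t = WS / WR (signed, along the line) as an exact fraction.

Choose coordinates R = (0, 0), C = (1, 0), P = (0, 1).
1. U lies on line PC with PU:UC = 1:(-4) ⇒ U = (-1/3, 4/3)
2. W lies on line CR with CW:WR = 3:4 ⇒ W = (4/7, 0)
through U parallel to RP: direction (0, 1); meets WR at S = (-1/3, 0)
S = W + t·(R−W) with t = 19/12

t = 19/12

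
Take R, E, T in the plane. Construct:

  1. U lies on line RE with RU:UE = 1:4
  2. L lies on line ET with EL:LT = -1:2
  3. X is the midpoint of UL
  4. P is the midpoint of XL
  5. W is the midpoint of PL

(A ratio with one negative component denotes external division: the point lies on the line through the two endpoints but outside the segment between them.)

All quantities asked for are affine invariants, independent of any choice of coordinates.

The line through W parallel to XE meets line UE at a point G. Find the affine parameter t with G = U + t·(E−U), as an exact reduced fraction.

Set R = (0, 0), E = (1, 0), T = (0, 1); any affine frame gives the same invariant.
1. U lies on line RE with RU:UE = 1:4 ⇒ U = (1/5, 0)
2. L lies on line ET with EL:LT = -1:2 ⇒ L = (2, -1)
3. X is the midpoint of UL ⇒ X = (11/10, -1/2)
4. P is the midpoint of XL ⇒ P = (31/20, -3/4)
5. W is the midpoint of PL ⇒ W = (71/40, -7/8)
through W parallel to XE: direction (-1/10, 1/2); meets UE at G = (8/5, 0)
G = U + t·(E−U) with t = 7/4

t = 7/4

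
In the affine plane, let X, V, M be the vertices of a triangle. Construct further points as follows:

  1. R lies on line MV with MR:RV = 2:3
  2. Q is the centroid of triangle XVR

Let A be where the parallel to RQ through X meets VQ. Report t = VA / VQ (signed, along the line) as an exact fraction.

t = 2

Set X = (0, 0), V = (1, 0), M = (0, 1); any affine frame gives the same invariant.
1. R lies on line MV with MR:RV = 2:3 ⇒ R = (2/5, 3/5)
2. Q is the centroid of triangle XVR ⇒ Q = (7/15, 1/5)
through X parallel to RQ: direction (1/15, -2/5); meets VQ at A = (-1/15, 2/5)
A = V + t·(Q−V) with t = 2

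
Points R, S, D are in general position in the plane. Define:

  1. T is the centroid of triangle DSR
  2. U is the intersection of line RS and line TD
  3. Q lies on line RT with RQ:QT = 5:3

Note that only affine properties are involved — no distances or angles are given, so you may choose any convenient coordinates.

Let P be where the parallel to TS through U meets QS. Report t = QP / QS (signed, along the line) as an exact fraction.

t = -1/3

Work in coordinates with R = (0, 0), S = (1, 0), D = (0, 1).
1. T is the centroid of triangle DSR ⇒ T = (1/3, 1/3)
2. U is the intersection of line RS and line TD ⇒ U = (1/2, 0)
3. Q lies on line RT with RQ:QT = 5:3 ⇒ Q = (5/24, 5/24)
through U parallel to TS: direction (2/3, -1/3); meets QS at P = (-1/18, 5/18)
P = Q + t·(S−Q) with t = -1/3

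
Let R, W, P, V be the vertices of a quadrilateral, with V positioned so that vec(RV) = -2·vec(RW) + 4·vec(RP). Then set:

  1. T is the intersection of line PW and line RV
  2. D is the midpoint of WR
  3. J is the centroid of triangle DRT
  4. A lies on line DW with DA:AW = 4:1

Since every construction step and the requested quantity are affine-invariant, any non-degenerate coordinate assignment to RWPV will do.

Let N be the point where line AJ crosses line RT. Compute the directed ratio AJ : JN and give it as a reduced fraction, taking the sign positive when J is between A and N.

AJ:JN = 22/5

Work in coordinates with R = (0, 0), W = (1, 0), P = (0, 1), V = (-2, 4).
1. T is the intersection of line PW and line RV ⇒ T = (-1, 2)
2. D is the midpoint of WR ⇒ D = (1/2, 0)
3. J is the centroid of triangle DRT ⇒ J = (-1/6, 2/3)
4. A lies on line DW with DA:AW = 4:1 ⇒ A = (9/10, 0)
line AJ meets RT at N = (-9/22, 9/11)
J = A + t·(N−A) with t = 22/27, so AJ:JN = 22/27:5/27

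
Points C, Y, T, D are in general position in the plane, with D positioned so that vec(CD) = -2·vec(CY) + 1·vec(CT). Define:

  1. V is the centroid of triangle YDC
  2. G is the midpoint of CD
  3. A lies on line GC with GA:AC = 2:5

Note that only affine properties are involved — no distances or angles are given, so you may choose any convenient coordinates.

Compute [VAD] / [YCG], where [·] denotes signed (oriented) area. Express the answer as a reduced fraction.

Work in coordinates with C = (0, 0), Y = (1, 0), T = (0, 1), D = (-2, 1).
1. V is the centroid of triangle YDC ⇒ V = (-1/3, 1/3)
2. G is the midpoint of CD ⇒ G = (-1, 1/2)
3. A lies on line GC with GA:AC = 2:5 ⇒ A = (-5/7, 5/14)
2·[VAD] = -3/14, 2·[YCG] = -1/2
[VAD]:[YCG] = -3/14:-1/2 = 3/7

[VAD]:[YCG] = 3/7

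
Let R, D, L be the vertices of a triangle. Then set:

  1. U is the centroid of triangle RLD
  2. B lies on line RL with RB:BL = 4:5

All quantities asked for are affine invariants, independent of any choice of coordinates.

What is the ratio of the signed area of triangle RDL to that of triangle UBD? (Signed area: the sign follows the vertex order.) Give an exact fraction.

Assign R = (0, 0), D = (1, 0), L = (0, 1) — the answer is frame-independent, so this choice is without loss of generality.
1. U is the centroid of triangle RLD ⇒ U = (1/3, 1/3)
2. B lies on line RL with RB:BL = 4:5 ⇒ B = (0, 4/9)
2·[RDL] = 1, 2·[UBD] = 1/27
[RDL]:[UBD] = 1:1/27 = 27

[RDL]:[UBD] = 27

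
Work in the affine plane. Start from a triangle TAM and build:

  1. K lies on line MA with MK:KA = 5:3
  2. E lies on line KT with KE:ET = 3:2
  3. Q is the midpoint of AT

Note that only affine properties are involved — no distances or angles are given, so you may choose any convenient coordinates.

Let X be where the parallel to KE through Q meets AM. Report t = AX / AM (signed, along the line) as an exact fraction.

t = 3/16

Work in coordinates with T = (0, 0), A = (1, 0), M = (0, 1).
1. K lies on line MA with MK:KA = 5:3 ⇒ K = (5/8, 3/8)
2. E lies on line KT with KE:ET = 3:2 ⇒ E = (1/4, 3/20)
3. Q is the midpoint of AT ⇒ Q = (1/2, 0)
through Q parallel to KE: direction (-3/8, -9/40); meets AM at X = (13/16, 3/16)
X = A + t·(M−A) with t = 3/16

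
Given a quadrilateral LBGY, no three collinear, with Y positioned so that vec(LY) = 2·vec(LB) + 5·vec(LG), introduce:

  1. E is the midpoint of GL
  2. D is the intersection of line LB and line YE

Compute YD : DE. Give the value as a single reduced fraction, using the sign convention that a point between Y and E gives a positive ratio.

Choose coordinates L = (0, 0), B = (1, 0), G = (0, 1), Y = (2, 5).
1. E is the midpoint of GL ⇒ E = (0, 1/2)
2. D is the intersection of line LB and line YE ⇒ D = (-2/9, 0)
D = Y + t·(E−Y) with t = 10/9, so YD:DE = t:(1−t) = 10/9:-1/9

YD:DE = -10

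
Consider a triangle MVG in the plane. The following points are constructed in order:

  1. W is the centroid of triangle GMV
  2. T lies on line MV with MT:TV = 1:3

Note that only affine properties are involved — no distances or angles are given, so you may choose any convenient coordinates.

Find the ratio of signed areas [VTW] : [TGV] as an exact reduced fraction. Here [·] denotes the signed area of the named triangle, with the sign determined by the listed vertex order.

Assign M = (0, 0), V = (1, 0), G = (0, 1) — the answer is frame-independent, so this choice is without loss of generality.
1. W is the centroid of triangle GMV ⇒ W = (1/3, 1/3)
2. T lies on line MV with MT:TV = 1:3 ⇒ T = (1/4, 0)
2·[VTW] = -1/4, 2·[TGV] = -3/4
[VTW]:[TGV] = -1/4:-3/4 = 1/3

[VTW]:[TGV] = 1/3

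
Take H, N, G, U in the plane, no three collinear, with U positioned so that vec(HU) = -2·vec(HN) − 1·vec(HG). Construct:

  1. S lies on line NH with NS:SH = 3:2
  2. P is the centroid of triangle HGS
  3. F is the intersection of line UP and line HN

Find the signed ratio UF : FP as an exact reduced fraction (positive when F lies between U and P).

Work in coordinates with H = (0, 0), N = (1, 0), G = (0, 1), U = (-2, -1).
1. S lies on line NH with NS:SH = 3:2 ⇒ S = (2/5, 0)
2. P is the centroid of triangle HGS ⇒ P = (2/15, 1/3)
3. F is the intersection of line UP and line HN ⇒ F = (-2/5, 0)
F = U + t·(P−U) with t = 3/4, so UF:FP = t:(1−t) = 3/4:1/4

UF:FP = 3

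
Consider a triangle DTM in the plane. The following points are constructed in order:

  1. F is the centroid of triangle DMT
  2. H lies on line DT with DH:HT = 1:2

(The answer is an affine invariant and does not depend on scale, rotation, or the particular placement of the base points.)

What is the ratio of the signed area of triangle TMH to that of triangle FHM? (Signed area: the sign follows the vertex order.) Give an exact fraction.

[TMH]:[FHM] = -6

Set D = (0, 0), T = (1, 0), M = (0, 1); any affine frame gives the same invariant.
1. F is the centroid of triangle DMT ⇒ F = (1/3, 1/3)
2. H lies on line DT with DH:HT = 1:2 ⇒ H = (1/3, 0)
2·[TMH] = 2/3, 2·[FHM] = -1/9
[TMH]:[FHM] = 2/3:-1/9 = -6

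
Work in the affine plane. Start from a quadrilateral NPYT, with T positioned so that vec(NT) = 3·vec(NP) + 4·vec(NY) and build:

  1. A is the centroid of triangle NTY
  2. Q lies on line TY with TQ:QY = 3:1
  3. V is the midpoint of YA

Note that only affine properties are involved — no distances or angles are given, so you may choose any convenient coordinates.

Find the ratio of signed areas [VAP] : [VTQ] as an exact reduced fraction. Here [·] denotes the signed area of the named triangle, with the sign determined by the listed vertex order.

Choose coordinates N = (0, 0), P = (1, 0), Y = (0, 1), T = (3, 4).
1. A is the centroid of triangle NTY ⇒ A = (1, 5/3)
2. Q lies on line TY with TQ:QY = 3:1 ⇒ Q = (3/4, 7/4)
3. V is the midpoint of YA ⇒ V = (1/2, 4/3)
2·[VAP] = -5/6, 2·[VTQ] = 3/8
[VAP]:[VTQ] = -5/6:3/8 = -20/9

[VAP]:[VTQ] = -20/9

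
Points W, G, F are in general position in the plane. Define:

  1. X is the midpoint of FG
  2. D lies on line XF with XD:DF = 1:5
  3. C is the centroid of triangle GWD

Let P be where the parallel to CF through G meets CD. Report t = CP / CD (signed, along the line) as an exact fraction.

Work in coordinates with W = (0, 0), G = (1, 0), F = (0, 1).
1. X is the midpoint of FG ⇒ X = (1/2, 1/2)
2. D lies on line XF with XD:DF = 1:5 ⇒ D = (5/12, 7/12)
3. C is the centroid of triangle GWD ⇒ C = (17/36, 7/36)
through G parallel to CF: direction (-17/36, 29/36); meets CD at P = (61/180, 203/180)
P = C + t·(D−C) with t = 12/5

t = 12/5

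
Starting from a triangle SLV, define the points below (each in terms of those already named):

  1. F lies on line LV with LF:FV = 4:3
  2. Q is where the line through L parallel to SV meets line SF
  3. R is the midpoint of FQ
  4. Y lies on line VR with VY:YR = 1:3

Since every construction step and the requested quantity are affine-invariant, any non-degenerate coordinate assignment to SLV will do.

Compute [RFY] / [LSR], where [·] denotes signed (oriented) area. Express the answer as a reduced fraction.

Work in coordinates with S = (0, 0), L = (1, 0), V = (0, 1).
1. F lies on line LV with LF:FV = 4:3 ⇒ F = (3/7, 4/7)
2. Q is where the line through L parallel to SV meets line SF ⇒ Q = (1, 4/3)
3. R is the midpoint of FQ ⇒ R = (5/7, 20/21)
4. Y lies on line VR with VY:YR = 1:3 ⇒ Y = (5/28, 83/84)
2·[RFY] = -3/14, 2·[LSR] = -20/21
[RFY]:[LSR] = -3/14:-20/21 = 9/40

[RFY]:[LSR] = 9/40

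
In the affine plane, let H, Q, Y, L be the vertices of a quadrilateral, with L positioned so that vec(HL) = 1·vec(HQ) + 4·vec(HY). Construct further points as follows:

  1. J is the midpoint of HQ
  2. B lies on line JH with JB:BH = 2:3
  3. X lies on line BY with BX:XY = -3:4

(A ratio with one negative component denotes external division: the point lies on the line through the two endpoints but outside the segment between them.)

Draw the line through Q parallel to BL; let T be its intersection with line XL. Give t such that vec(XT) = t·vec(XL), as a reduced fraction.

t = 29/57

Choose coordinates H = (0, 0), Q = (1, 0), Y = (0, 1), L = (1, 4).
1. J is the midpoint of HQ ⇒ J = (1/2, 0)
2. B lies on line JH with JB:BH = 2:3 ⇒ B = (3/10, 0)
3. X lies on line BY with BX:XY = -3:4 ⇒ X = (6/5, -3)
through Q parallel to BL: direction (7/10, 4); meets XL at T = (313/285, 32/57)
T = X + t·(L−X) with t = 29/57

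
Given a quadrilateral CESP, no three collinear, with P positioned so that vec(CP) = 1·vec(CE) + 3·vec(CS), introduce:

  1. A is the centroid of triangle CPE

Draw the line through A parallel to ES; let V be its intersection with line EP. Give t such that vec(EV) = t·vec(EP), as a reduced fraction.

Choose coordinates C = (0, 0), E = (1, 0), S = (0, 1), P = (1, 3).
1. A is the centroid of triangle CPE ⇒ A = (2/3, 1)
through A parallel to ES: direction (-1, 1); meets EP at V = (1, 2/3)
V = E + t·(P−E) with t = 2/9

t = 2/9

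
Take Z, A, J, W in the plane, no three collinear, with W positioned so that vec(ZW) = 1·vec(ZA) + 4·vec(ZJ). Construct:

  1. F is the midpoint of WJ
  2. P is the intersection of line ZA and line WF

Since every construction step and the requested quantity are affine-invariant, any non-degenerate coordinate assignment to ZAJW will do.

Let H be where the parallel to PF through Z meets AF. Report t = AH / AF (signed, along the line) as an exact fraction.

t = 3/4

Set Z = (0, 0), A = (1, 0), J = (0, 1), W = (1, 4); any affine frame gives the same invariant.
1. F is the midpoint of WJ ⇒ F = (1/2, 5/2)
2. P is the intersection of line ZA and line WF ⇒ P = (-1/3, 0)
through Z parallel to PF: direction (5/6, 5/2); meets AF at H = (5/8, 15/8)
H = A + t·(F−A) with t = 3/4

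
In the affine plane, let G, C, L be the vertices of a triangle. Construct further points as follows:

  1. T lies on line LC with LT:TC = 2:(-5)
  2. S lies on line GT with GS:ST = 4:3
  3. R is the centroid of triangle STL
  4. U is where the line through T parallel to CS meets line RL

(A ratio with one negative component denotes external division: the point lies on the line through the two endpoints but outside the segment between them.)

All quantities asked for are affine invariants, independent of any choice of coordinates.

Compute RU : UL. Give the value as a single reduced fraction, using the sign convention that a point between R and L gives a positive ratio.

Work in coordinates with G = (0, 0), C = (1, 0), L = (0, 1).
1. T lies on line LC with LT:TC = 2:(-5) ⇒ T = (-2/3, 5/3)
2. S lies on line GT with GS:ST = 4:3 ⇒ S = (-8/21, 20/21)
3. R is the centroid of triangle STL ⇒ R = (-22/63, 76/63)
4. U is where the line through T parallel to CS meets line RL ⇒ U = (44/21, -5/21)
U = R + t·(L−R) with t = 7, so RU:UL = t:(1−t) = 7:-6

RU:UL = -7/6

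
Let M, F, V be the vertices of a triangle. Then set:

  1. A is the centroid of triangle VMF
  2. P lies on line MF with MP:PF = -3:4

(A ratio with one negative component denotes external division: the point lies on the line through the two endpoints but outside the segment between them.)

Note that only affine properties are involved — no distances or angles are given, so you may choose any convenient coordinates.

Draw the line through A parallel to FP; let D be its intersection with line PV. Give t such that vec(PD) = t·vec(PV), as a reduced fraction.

Work in coordinates with M = (0, 0), F = (1, 0), V = (0, 1).
1. A is the centroid of triangle VMF ⇒ A = (1/3, 1/3)
2. P lies on line MF with MP:PF = -3:4 ⇒ P = (-3, 0)
through A parallel to FP: direction (-4, 0); meets PV at D = (-2, 1/3)
D = P + t·(V−P) with t = 1/3

t = 1/3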